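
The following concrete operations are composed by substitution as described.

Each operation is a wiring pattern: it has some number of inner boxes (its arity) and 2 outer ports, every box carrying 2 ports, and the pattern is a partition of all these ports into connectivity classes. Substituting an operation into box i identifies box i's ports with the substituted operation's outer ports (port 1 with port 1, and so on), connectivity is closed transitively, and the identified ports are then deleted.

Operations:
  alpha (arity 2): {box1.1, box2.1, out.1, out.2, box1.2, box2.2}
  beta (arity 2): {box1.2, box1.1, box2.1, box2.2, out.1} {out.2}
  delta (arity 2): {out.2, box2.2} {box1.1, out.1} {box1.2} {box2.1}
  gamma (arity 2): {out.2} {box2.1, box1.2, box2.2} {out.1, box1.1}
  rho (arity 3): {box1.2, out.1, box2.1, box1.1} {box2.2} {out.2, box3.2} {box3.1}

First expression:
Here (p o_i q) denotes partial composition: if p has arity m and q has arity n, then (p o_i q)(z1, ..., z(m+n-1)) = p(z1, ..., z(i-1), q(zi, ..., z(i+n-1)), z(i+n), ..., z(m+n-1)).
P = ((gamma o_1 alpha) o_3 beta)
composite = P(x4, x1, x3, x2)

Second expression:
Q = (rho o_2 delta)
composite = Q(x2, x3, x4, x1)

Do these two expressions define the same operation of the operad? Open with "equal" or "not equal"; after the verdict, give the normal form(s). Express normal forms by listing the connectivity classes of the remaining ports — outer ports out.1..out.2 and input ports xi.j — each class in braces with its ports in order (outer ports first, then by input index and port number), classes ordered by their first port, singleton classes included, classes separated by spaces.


not equal; the first gives {out.1, x1.1, x1.2, x2.1, x2.2, x3.1, x3.2, x4.1, x4.2} {out.2} and the second {out.1, x2.1, x2.2, x3.1} {out.2, x1.2} {x1.1} {x3.2} {x4.1} {x4.2}

The first expression reduces to {out.1, x1.1, x1.2, x2.1, x2.2, x3.1, x3.2, x4.1, x4.2} {out.2}
The second expression reduces to {out.1, x2.1, x2.2, x3.1} {out.2, x1.2} {x1.1} {x3.2} {x4.1} {x4.2}
Distinct normal forms: not equal.


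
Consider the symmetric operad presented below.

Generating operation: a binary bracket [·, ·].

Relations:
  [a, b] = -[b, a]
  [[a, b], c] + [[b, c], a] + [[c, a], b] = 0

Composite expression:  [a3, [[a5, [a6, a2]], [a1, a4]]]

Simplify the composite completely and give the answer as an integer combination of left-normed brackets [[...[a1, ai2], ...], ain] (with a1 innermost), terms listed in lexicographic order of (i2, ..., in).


[[[[[a1, a4], a2], a6], a5], a3] - [[[[[a1, a4], a5], a2], a6], a3] + [[[[[a1, a4], a5], a6], a2], a3] - [[[[[a1, a4], a6], a2], a5], a3]


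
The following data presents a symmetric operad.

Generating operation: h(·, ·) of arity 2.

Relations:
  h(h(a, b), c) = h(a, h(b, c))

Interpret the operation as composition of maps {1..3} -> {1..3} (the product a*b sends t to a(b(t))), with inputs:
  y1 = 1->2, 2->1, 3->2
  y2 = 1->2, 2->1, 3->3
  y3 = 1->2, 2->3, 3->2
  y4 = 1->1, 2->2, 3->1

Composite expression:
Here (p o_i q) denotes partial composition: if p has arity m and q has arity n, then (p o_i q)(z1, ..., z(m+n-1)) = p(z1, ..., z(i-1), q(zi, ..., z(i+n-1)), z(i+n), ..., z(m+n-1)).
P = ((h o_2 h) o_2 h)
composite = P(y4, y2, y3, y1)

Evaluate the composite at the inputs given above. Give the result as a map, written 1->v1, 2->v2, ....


1->1, 2->1, 3->1


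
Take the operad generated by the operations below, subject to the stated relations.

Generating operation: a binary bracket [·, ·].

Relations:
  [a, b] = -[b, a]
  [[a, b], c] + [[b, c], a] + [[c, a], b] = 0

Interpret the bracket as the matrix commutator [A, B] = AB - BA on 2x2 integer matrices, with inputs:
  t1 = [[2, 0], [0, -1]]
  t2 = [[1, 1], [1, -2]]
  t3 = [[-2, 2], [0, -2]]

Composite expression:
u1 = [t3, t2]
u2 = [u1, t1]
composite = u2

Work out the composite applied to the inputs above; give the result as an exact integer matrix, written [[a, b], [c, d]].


[[0, 18], [0, 0]]


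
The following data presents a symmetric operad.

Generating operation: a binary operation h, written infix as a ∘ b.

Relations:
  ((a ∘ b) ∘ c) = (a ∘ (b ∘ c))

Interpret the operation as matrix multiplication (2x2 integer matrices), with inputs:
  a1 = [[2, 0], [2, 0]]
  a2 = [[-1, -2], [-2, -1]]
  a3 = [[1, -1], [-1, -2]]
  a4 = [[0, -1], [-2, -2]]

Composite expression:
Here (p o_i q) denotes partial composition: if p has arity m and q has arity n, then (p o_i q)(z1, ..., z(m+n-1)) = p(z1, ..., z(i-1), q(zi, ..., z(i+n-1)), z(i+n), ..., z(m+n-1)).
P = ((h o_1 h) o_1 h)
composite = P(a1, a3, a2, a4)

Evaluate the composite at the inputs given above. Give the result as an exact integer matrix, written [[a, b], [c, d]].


(a1 ∘ a3) = [[2, -2], [2, -2]]
((a1 ∘ a3) ∘ a2) = [[2, -2], [2, -2]]
(((a1 ∘ a3) ∘ a2) ∘ a4) = [[4, 2], [4, 2]]

[[4, 2], [4, 2]]


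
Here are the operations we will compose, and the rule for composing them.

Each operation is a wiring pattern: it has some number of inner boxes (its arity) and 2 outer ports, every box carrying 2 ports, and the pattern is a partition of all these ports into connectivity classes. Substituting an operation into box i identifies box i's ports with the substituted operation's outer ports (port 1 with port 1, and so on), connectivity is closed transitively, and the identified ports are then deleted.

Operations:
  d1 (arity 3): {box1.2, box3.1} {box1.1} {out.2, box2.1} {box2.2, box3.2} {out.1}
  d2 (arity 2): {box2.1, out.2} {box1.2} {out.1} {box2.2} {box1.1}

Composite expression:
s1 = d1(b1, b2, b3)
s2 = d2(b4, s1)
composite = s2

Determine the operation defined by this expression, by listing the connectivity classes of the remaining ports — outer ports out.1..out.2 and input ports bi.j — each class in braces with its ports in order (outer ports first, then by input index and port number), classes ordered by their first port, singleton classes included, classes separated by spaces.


Two ports join when wires chain via d2-identified ports.
composing d1 on (b1, b2, b3), with out.j its own outer ports: {out.1} {out.2, b2.1} {b1.1} {b1.2, b3.1} {b2.2, b3.2}
composing d2 on (b4, b1, b2, b3), with out.j its own outer ports: {out.1} {out.2} {b1.1} {b1.2, b3.1} {b2.1} {b2.2, b3.2} {b4.1} {b4.2}

{out.1} {out.2} {b1.1} {b1.2, b3.1} {b2.1} {b2.2, b3.2} {b4.1} {b4.2}


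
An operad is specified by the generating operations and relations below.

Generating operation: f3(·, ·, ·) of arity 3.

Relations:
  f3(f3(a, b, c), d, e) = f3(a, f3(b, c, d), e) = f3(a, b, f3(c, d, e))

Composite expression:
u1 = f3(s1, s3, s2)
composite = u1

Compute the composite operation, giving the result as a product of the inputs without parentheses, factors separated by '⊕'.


All parenthesizations of f3 agree; list the s-inputs left to right.
f3(s1, s3, s2) unparenthesizes to s1 ⊕ s3 ⊕ s2

s1 ⊕ s3 ⊕ s2


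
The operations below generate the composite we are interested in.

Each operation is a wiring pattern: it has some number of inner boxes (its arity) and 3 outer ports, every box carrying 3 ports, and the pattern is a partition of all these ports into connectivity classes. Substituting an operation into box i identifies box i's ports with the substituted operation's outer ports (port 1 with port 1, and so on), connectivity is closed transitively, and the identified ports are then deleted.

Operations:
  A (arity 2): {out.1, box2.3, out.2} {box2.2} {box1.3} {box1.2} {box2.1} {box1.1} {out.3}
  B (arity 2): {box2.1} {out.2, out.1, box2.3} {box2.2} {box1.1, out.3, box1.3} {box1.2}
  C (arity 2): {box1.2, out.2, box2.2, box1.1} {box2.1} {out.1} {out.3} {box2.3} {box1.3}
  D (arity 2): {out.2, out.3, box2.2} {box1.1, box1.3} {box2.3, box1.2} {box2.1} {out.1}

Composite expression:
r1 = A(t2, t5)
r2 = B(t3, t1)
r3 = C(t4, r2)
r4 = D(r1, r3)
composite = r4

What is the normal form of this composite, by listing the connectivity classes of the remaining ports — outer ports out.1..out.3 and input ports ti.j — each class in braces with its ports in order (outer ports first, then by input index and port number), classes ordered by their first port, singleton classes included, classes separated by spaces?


{out.1} {out.2, out.3, t1.3, t4.1, t4.2} {t1.1} {t1.2} {t2.1} {t2.2} {t2.3} {t3.1, t3.3} {t3.2} {t4.3} {t5.1} {t5.2} {t5.3}

After gluing at D, chains via deleted ports link the t-ports.
stage A: inputs (t2, t5), connectivity {out.1, out.2, t5.3} {out.3} {t2.1} {t2.2} {t2.3} {t5.1} {t5.2}, out.j its boundary
stage B: inputs (t3, t1), connectivity {out.1, out.2, t1.3} {out.3, t3.1, t3.3} {t1.1} {t1.2} {t3.2}, out.j its boundary
stage C: inputs (t4, t3, t1), connectivity {out.1} {out.2, t1.3, t4.1, t4.2} {out.3} {t1.1} {t1.2} {t3.1, t3.3} {t3.2} {t4.3}, out.j its boundary
stage D: inputs (t2, t5, t4, t3, t1), connectivity {out.1} {out.2, out.3, t1.3, t4.1, t4.2} {t1.1} {t1.2} {t2.1} {t2.2} {t2.3} {t3.1, t3.3} {t3.2} {t4.3} {t5.1} {t5.2} {t5.3}, out.j its boundary


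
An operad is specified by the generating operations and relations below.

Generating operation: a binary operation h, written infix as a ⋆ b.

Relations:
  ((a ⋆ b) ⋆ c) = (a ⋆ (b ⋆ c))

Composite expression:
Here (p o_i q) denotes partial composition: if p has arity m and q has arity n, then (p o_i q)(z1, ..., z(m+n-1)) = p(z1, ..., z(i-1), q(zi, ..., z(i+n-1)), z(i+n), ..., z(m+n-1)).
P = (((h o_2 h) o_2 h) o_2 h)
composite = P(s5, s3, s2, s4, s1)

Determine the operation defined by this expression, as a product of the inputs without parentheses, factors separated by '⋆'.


s5 ⋆ s3 ⋆ s2 ⋆ s4 ⋆ s1

The h-tree's shape is irrelevant; the s-reading-order decides.
(s3 ⋆ s2) linearizes to s3 ⋆ s2
((s3 ⋆ s2) ⋆ s4) linearizes to s3 ⋆ s2 ⋆ s4
(((s3 ⋆ s2) ⋆ s4) ⋆ s1) linearizes to s3 ⋆ s2 ⋆ s4 ⋆ s1
(s5 ⋆ (((s3 ⋆ s2) ⋆ s4) ⋆ s1)) linearizes to s5 ⋆ s3 ⋆ s2 ⋆ s4 ⋆ s1


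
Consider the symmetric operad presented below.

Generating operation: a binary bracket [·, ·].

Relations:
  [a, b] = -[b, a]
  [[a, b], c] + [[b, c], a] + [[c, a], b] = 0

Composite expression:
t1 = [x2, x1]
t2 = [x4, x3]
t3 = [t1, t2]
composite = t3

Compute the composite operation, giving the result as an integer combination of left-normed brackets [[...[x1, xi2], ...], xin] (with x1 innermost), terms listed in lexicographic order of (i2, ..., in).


[[[x1, x2], x3], x4] - [[[x1, x2], x4], x3]

Antisymmetry and Jacobi reduce to x1-anchored left-normed brackets.
Composite bracket: [[x2, x1], [x4, x3]]
The bracket unfolds into 8 signed words via [a, b] = ab - ba (2^3 = 8).
Keep just the words that open with x1:
  x1x2x3x4 appears with sign +1, giving the term +[[[x1, x2], x3], x4]
  x1x2x4x3 appears with sign -1, giving the term -[[[x1, x2], x4], x3]


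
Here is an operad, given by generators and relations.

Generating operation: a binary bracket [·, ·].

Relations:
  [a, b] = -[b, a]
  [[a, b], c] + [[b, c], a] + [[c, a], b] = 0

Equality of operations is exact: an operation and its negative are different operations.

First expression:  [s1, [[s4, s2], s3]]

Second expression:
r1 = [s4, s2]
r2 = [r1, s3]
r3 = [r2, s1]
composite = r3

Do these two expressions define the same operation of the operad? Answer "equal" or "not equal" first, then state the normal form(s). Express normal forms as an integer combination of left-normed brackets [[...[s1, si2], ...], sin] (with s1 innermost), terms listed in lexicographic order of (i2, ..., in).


not equal: they reduce to -[[[s1, s2], s4], s3] + [[[s1, s3], s2], s4] - [[[s1, s3], s4], s2] + [[[s1, s4], s2], s3] and [[[s1, s2], s4], s3] - [[[s1, s3], s2], s4] + [[[s1, s3], s4], s2] - [[[s1, s4], s2], s3]

The first expression reduces to -[[[s1, s2], s4], s3] + [[[s1, s3], s2], s4] - [[[s1, s3], s4], s2] + [[[s1, s4], s2], s3]
The second expression reduces to [[[s1, s2], s4], s3] - [[[s1, s3], s2], s4] + [[[s1, s3], s4], s2] - [[[s1, s4], s2], s3]
Different reductions; not equal.


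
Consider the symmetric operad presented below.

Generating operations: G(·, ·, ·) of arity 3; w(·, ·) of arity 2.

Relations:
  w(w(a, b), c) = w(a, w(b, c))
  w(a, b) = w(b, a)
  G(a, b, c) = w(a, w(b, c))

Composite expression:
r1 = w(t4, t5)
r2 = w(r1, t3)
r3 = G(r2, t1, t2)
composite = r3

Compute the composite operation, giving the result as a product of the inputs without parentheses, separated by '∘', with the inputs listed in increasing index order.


t1 ∘ t2 ∘ t3 ∘ t4 ∘ t5

Reordering under G is free, so list the t-inputs canonically.
w(t4, t5) linearizes to t4 ∘ t5
w(w(t4, t5), t3) linearizes to t4 ∘ t5 ∘ t3
G(w(w(t4, t5), t3), t1, t2) linearizes to t4 ∘ t5 ∘ t3 ∘ t1 ∘ t2
sorting the factors by input index: t1 ∘ t2 ∘ t3 ∘ t4 ∘ t5


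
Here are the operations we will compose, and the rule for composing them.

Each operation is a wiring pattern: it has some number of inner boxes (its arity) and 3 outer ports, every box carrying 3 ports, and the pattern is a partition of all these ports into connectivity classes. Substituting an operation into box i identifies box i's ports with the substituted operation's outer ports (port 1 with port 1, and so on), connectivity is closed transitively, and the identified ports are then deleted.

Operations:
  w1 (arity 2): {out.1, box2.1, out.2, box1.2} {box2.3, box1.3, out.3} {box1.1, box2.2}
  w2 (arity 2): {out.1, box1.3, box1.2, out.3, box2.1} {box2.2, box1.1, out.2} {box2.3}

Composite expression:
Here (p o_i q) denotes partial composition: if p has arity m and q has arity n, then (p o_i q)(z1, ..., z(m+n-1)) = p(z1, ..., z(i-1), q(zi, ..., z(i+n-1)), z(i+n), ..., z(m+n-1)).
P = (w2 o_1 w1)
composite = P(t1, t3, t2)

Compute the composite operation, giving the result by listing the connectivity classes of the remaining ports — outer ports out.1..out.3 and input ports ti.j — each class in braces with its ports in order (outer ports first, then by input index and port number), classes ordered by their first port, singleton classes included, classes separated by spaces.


{out.1, out.2, out.3, t1.2, t1.3, t2.1, t2.2, t3.1, t3.3} {t1.1, t3.2} {t2.3}

Treat the ports identified at w2 as solder joints: merge, then drop.
stage w1: inputs (t1, t3), connectivity {out.1, out.2, t1.2, t3.1} {out.3, t1.3, t3.3} {t1.1, t3.2}, out.j its boundary
stage w2: inputs (t1, t3, t2), connectivity {out.1, out.2, out.3, t1.2, t1.3, t2.1, t2.2, t3.1, t3.3} {t1.1, t3.2} {t2.3}, out.j its boundary


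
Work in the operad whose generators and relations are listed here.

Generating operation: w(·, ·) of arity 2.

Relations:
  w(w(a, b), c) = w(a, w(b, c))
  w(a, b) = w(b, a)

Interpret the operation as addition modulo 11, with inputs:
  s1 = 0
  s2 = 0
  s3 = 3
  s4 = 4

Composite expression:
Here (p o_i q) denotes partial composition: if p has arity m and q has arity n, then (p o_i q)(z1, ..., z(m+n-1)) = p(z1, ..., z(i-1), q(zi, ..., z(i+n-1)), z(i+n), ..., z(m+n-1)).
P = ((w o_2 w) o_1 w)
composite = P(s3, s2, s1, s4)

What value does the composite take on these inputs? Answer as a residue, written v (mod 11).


7 (mod 11)


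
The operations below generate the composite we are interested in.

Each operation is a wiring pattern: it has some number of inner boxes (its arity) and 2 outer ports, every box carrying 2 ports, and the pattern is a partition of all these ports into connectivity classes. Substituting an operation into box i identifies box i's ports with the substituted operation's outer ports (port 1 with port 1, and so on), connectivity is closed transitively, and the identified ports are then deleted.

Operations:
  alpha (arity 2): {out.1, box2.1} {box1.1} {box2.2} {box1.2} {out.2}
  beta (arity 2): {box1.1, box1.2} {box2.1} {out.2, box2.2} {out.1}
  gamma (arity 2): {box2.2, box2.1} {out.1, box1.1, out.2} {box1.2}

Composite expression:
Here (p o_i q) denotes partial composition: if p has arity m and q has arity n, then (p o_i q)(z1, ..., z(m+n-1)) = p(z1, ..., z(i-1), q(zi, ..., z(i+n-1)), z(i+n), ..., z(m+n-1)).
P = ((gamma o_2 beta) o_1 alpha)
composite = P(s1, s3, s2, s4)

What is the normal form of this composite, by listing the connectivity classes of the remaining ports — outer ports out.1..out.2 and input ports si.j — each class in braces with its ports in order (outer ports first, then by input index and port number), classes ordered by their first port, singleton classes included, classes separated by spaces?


{out.1, out.2, s3.1} {s1.1} {s1.2} {s2.1, s2.2} {s3.2} {s4.1} {s4.2}

Treat the ports identified at gamma as solder joints: merge, then drop.
through alpha, on inputs (s1, s3): {out.1, s3.1} {out.2} {s1.1} {s1.2} {s3.2} (out.j = stage outer ports)
through beta, on inputs (s2, s4): {out.1} {out.2, s4.2} {s2.1, s2.2} {s4.1} (out.j = stage outer ports)
through gamma, on inputs (s1, s3, s2, s4): {out.1, out.2, s3.1} {s1.1} {s1.2} {s2.1, s2.2} {s3.2} {s4.1} {s4.2} (out.j = stage outer ports)


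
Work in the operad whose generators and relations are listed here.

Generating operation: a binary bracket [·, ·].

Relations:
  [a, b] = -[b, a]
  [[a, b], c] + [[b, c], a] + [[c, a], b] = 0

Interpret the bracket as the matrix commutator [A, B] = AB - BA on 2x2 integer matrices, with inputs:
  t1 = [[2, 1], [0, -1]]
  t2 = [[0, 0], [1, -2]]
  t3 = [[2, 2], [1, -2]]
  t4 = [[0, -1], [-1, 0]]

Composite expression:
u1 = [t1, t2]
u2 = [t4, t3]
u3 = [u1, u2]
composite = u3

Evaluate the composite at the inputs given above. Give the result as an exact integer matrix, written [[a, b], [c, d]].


[[20, 12], [2, -20]]

[t1, t2] = [[1, -2], [-3, -1]]
[t4, t3] = [[1, 4], [-4, -1]]
[[t1, t2], [t4, t3]] = [[20, 12], [2, -20]]


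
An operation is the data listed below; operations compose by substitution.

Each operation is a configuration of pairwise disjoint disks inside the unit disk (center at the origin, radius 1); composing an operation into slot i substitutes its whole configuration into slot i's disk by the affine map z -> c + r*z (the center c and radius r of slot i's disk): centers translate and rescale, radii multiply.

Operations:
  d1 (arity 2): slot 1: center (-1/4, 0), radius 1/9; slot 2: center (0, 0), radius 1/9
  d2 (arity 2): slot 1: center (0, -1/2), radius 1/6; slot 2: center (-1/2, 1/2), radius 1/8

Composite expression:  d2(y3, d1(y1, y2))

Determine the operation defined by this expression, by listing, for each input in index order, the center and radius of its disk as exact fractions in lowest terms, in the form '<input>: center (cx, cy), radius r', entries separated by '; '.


y1: center (-17/32, 1/2), radius 1/72; y2: center (-1/2, 1/2), radius 1/72; y3: center (0, -1/2), radius 1/6

Only the slot chain above each y matters under d2; compose those maps.
input y3: composing its 1 substitution step yields center (0, -1/2), radius 1/6
input y1: composing its 2 substitution steps yields center (-17/32, 1/2), radius 1/72
input y2: composing its 2 substitution steps yields center (-1/2, 1/2), radius 1/72


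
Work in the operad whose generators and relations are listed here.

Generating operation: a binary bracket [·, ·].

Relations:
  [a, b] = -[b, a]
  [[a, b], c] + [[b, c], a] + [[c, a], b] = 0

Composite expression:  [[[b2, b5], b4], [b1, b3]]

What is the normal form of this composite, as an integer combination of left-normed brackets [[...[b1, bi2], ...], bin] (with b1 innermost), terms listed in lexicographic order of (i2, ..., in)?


-[[[[b1, b3], b2], b5], b4] + [[[[b1, b3], b4], b2], b5] - [[[[b1, b3], b4], b5], b2] + [[[[b1, b3], b5], b2], b4]

Left-normed coefficients sit on the b1-initial expansion words.
Composite bracket: [[[b2, b5], b4], [b1, b3]]
Expanding via [a, b] = ab - ba: 16 signed words (2^4 = 16).
Coefficients come from the b1-initial words:
  b1b3b2b5b4 (sign -1) contributes -[[[[b1, b3], b2], b5], b4]
  b1b3b4b2b5 (sign +1) contributes +[[[[b1, b3], b4], b2], b5]
  b1b3b4b5b2 (sign -1) contributes -[[[[b1, b3], b4], b5], b2]
  b1b3b5b2b4 (sign +1) contributes +[[[[b1, b3], b5], b2], b4]


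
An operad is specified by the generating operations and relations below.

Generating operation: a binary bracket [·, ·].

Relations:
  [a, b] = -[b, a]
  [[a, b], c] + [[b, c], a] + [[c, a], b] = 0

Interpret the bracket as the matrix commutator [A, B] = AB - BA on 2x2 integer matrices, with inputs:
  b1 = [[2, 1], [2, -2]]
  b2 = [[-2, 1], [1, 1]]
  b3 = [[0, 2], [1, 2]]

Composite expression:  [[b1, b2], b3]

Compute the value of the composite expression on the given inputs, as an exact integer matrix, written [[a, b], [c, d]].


[[27, 10], [22, -27]]

[b1, b2] = [[-1, 7], [-10, 1]]
[[b1, b2], b3] = [[27, 10], [22, -27]]


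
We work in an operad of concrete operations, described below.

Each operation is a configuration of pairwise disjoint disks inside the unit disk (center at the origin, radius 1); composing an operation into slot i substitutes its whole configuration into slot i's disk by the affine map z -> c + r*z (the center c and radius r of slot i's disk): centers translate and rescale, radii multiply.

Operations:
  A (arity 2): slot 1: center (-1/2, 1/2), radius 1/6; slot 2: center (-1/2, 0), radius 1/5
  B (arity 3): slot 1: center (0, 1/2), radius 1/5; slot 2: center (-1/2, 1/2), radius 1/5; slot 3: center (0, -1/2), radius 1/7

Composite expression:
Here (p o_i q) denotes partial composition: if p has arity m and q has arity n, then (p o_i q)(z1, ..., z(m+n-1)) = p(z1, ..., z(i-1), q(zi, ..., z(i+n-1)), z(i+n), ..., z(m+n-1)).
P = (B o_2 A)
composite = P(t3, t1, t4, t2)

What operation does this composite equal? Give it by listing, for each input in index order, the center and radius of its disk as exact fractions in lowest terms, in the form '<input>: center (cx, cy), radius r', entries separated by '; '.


t1: center (-3/5, 3/5), radius 1/30; t2: center (0, -1/2), radius 1/7; t3: center (0, 1/2), radius 1/5; t4: center (-3/5, 1/2), radius 1/25

Affine substitution under B: radii multiply and t-centers shift.
t3 passes through 1 substitution, ending at center (0, 1/2), radius 1/5
t1 passes through 2 substitutions, ending at center (-3/5, 3/5), radius 1/30
t4 passes through 2 substitutions, ending at center (-3/5, 1/2), radius 1/25
t2 passes through 1 substitution, ending at center (0, -1/2), radius 1/7


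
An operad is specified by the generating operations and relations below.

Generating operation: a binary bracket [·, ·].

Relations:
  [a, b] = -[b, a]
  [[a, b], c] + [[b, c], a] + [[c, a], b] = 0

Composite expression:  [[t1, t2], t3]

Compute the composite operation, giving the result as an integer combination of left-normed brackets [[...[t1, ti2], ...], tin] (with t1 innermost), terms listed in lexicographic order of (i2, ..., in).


[[t1, t2], t3]

A multilinear Lie element is pinned by t1-initial words (t1 innermost).
Composite bracket: [[t1, t2], t3]
Applying ab - ba throughout gives 4 signed words (2^2 = 4).
The t1-initial words carry the normal form:
  t1t2t3 appears with sign +1, giving the term +[[t1, t2], t3]


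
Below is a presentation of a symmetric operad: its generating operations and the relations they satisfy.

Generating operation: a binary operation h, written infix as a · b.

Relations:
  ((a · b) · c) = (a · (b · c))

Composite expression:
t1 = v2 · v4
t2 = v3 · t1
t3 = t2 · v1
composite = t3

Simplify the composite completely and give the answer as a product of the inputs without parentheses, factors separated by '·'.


Associativity of h dissolves the nesting; only the v-input order survives.
(v2 · v4) collapses to v2 · v4
(v3 · (v2 · v4)) collapses to v3 · v2 · v4
((v3 · (v2 · v4)) · v1) collapses to v3 · v2 · v4 · v1

v3 · v2 · v4 · v1


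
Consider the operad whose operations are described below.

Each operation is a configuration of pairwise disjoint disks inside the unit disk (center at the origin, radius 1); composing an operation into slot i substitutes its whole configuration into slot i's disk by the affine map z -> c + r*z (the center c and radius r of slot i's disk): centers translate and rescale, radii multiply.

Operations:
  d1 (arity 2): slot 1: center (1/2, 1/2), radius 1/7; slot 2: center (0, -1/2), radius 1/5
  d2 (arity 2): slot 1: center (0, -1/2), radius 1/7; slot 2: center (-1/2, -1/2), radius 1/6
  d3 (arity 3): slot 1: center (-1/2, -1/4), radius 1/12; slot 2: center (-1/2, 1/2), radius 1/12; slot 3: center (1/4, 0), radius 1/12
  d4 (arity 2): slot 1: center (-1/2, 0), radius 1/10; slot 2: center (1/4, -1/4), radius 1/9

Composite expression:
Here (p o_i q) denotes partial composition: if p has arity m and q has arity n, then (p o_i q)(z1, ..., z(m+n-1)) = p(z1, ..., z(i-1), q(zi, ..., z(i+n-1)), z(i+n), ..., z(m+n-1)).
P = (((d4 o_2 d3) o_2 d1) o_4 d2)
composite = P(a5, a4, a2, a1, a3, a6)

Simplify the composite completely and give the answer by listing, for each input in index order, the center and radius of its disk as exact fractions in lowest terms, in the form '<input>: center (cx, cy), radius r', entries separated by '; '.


Each a-disk chains the slot maps above it in d4; radii multiply.
tracing a5 down its 1-map path: center (-1/2, 0), radius 1/10
tracing a4 down its 3-map path: center (43/216, -59/216), radius 1/756
tracing a2 down its 3-map path: center (7/36, -61/216), radius 1/540
tracing a1 down its 3-map path: center (7/36, -43/216), radius 1/756
tracing a3 down its 3-map path: center (41/216, -43/216), radius 1/648
tracing a6 down its 2-map path: center (5/18, -1/4), radius 1/108

a1: center (7/36, -43/216), radius 1/756; a2: center (7/36, -61/216), radius 1/540; a3: center (41/216, -43/216), radius 1/648; a4: center (43/216, -59/216), radius 1/756; a5: center (-1/2, 0), radius 1/10; a6: center (5/18, -1/4), radius 1/108


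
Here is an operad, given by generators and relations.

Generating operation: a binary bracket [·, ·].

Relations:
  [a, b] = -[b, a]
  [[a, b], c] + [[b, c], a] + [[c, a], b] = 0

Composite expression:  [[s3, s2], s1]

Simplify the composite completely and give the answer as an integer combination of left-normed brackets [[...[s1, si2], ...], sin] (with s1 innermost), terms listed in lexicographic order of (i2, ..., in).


[[s1, s2], s3] - [[s1, s3], s2]


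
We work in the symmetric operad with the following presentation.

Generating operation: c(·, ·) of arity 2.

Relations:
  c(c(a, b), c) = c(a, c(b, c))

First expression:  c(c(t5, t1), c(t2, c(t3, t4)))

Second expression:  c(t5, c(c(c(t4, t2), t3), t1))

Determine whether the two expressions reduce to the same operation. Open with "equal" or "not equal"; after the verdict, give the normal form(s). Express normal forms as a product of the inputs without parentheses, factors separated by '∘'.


not equal: they reduce to t5 ∘ t1 ∘ t2 ∘ t3 ∘ t4 and t5 ∘ t4 ∘ t2 ∘ t3 ∘ t1

The first expression reduces to t5 ∘ t1 ∘ t2 ∘ t3 ∘ t4
The second expression reduces to t5 ∘ t4 ∘ t2 ∘ t3 ∘ t1
They disagree, so not equal.


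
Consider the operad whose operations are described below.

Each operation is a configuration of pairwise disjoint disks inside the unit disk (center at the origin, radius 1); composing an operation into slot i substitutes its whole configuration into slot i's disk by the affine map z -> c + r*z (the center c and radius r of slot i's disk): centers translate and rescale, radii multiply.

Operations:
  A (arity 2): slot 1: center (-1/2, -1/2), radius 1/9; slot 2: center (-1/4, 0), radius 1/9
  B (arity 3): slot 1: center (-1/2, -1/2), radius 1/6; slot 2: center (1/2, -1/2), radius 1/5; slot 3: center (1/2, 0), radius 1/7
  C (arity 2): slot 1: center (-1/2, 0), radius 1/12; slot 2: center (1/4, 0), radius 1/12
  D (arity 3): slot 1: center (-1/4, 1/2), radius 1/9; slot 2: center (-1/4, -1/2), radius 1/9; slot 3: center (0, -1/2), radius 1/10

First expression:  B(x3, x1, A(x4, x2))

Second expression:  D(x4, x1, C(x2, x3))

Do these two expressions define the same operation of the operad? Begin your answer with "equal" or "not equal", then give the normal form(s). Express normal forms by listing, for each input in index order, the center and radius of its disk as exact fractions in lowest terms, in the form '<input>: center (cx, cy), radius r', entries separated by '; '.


not equal; first: x1: center (1/2, -1/2), radius 1/5; x2: center (13/28, 0), radius 1/63; x3: center (-1/2, -1/2), radius 1/6; x4: center (3/7, -1/14), radius 1/63; second: x1: center (-1/4, -1/2), radius 1/9; x2: center (-1/20, -1/2), radius 1/120; x3: center (1/40, -1/2), radius 1/120; x4: center (-1/4, 1/2), radius 1/9

The first expression, normalized: x1: center (1/2, -1/2), radius 1/5; x2: center (13/28, 0), radius 1/63; x3: center (-1/2, -1/2), radius 1/6; x4: center (3/7, -1/14), radius 1/63
The second expression, normalized: x1: center (-1/4, -1/2), radius 1/9; x2: center (-1/20, -1/2), radius 1/120; x3: center (1/40, -1/2), radius 1/120; x4: center (-1/4, 1/2), radius 1/9
They disagree, so not equal.


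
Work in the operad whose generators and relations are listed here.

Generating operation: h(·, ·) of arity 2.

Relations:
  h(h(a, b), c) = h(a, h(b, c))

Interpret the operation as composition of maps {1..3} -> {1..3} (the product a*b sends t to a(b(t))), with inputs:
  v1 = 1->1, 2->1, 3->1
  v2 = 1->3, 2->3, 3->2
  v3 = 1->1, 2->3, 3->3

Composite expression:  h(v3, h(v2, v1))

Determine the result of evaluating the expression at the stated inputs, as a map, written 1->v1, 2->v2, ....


h(v2, v1) = 1->3, 2->3, 3->3
h(v3, h(v2, v1)) = 1->3, 2->3, 3->3

1->3, 2->3, 3->3


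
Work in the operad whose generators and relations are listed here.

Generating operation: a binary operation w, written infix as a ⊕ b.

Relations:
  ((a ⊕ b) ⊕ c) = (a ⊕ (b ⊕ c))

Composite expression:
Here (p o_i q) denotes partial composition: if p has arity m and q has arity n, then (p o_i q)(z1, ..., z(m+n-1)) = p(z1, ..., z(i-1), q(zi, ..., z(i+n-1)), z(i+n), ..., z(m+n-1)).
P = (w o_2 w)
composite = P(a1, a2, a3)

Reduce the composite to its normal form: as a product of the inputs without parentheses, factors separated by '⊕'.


a1 ⊕ a2 ⊕ a3


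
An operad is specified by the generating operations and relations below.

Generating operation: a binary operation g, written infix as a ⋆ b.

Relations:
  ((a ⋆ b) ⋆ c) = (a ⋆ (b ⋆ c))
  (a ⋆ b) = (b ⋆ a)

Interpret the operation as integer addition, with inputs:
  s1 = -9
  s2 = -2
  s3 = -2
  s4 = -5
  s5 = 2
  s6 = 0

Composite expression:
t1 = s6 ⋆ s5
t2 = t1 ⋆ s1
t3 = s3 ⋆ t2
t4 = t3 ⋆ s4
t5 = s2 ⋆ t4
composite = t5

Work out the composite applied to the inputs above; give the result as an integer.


-16

(s6 ⋆ s5) = 2
((s6 ⋆ s5) ⋆ s1) = -7
(s3 ⋆ ((s6 ⋆ s5) ⋆ s1)) = -9
((s3 ⋆ ((s6 ⋆ s5) ⋆ s1)) ⋆ s4) = -14
(s2 ⋆ ((s3 ⋆ ((s6 ⋆ s5) ⋆ s1)) ⋆ s4)) = -16


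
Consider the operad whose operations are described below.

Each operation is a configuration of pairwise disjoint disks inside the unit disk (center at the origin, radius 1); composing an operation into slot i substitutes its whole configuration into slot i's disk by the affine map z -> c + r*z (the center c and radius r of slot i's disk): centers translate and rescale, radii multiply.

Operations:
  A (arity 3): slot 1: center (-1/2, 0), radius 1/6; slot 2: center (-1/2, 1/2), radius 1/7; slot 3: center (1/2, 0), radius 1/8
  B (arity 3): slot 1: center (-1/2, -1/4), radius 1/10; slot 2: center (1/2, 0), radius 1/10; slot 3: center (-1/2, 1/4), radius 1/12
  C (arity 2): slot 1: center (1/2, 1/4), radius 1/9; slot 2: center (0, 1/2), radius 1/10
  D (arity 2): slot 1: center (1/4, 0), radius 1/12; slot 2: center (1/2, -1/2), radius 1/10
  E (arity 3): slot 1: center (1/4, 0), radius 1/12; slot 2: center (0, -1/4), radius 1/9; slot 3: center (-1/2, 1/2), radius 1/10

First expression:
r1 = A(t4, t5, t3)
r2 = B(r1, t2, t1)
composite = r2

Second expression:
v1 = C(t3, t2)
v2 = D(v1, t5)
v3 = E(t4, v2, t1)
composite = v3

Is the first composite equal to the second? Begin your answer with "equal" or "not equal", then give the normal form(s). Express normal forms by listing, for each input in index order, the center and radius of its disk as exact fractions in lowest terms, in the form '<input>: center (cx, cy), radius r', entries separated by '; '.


not equal; the first gives t1: center (-1/2, 1/4), radius 1/12; t2: center (1/2, 0), radius 1/10; t3: center (-9/20, -1/4), radius 1/80; t4: center (-11/20, -1/4), radius 1/60; t5: center (-11/20, -1/5), radius 1/70 and the second t1: center (-1/2, 1/2), radius 1/10; t2: center (1/36, -53/216), radius 1/1080; t3: center (7/216, -107/432), radius 1/972; t4: center (1/4, 0), radius 1/12; t5: center (1/18, -11/36), radius 1/90

Normal form of the first expression: t1: center (-1/2, 1/4), radius 1/12; t2: center (1/2, 0), radius 1/10; t3: center (-9/20, -1/4), radius 1/80; t4: center (-11/20, -1/4), radius 1/60; t5: center (-11/20, -1/5), radius 1/70
Normal form of the second expression: t1: center (-1/2, 1/2), radius 1/10; t2: center (1/36, -53/216), radius 1/1080; t3: center (7/216, -107/432), radius 1/972; t4: center (1/4, 0), radius 1/12; t5: center (1/18, -11/36), radius 1/90
The normal forms differ: not equal.


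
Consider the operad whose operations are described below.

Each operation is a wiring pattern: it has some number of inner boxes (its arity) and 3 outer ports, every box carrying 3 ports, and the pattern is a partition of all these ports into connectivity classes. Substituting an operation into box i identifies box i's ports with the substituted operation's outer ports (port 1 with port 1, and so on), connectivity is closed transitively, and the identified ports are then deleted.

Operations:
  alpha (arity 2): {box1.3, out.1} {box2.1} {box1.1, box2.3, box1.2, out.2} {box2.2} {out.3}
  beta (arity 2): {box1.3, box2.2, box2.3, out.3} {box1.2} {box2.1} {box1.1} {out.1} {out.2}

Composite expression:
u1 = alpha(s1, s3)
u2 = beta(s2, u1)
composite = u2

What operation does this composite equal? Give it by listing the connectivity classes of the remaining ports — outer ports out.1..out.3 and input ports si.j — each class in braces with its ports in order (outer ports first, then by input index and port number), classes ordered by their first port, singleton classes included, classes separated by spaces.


{out.1} {out.2} {out.3, s1.1, s1.2, s2.3, s3.3} {s1.3} {s2.1} {s2.2} {s3.1} {s3.2}

After gluing at beta, chains via deleted ports link the s-ports.
through alpha, on inputs (s1, s3): {out.1, s1.3} {out.2, s1.1, s1.2, s3.3} {out.3} {s3.1} {s3.2} (out.j = stage outer ports)
through beta, on inputs (s2, s1, s3): {out.1} {out.2} {out.3, s1.1, s1.2, s2.3, s3.3} {s1.3} {s2.1} {s2.2} {s3.1} {s3.2} (out.j = stage outer ports)


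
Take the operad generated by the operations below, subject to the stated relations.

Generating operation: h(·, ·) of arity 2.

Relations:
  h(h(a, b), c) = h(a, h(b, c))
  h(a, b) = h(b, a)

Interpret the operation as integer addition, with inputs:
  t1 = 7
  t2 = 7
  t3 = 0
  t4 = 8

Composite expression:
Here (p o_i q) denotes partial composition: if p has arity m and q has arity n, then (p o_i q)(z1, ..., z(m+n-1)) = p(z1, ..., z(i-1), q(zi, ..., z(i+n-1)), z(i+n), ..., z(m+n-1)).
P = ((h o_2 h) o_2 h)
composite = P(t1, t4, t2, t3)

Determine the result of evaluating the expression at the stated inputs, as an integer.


22


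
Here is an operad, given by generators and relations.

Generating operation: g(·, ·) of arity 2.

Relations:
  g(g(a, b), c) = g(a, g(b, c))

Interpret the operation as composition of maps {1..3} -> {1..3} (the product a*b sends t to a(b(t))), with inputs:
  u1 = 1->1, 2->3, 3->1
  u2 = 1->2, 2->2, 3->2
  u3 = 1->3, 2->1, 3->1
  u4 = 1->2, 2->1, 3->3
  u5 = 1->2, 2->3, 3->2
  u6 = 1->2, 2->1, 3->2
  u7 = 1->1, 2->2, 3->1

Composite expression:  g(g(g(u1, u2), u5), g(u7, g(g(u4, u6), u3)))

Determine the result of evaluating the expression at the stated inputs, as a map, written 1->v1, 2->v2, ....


1->3, 2->3, 3->3

g(u1, u2) = 1->3, 2->3, 3->3
g(g(u1, u2), u5) = 1->3, 2->3, 3->3
g(u4, u6) = 1->1, 2->2, 3->1
g(g(u4, u6), u3) = 1->1, 2->1, 3->1
g(u7, g(g(u4, u6), u3)) = 1->1, 2->1, 3->1
g(g(g(u1, u2), u5), g(u7, g(g(u4, u6), u3))) = 1->3, 2->3, 3->3


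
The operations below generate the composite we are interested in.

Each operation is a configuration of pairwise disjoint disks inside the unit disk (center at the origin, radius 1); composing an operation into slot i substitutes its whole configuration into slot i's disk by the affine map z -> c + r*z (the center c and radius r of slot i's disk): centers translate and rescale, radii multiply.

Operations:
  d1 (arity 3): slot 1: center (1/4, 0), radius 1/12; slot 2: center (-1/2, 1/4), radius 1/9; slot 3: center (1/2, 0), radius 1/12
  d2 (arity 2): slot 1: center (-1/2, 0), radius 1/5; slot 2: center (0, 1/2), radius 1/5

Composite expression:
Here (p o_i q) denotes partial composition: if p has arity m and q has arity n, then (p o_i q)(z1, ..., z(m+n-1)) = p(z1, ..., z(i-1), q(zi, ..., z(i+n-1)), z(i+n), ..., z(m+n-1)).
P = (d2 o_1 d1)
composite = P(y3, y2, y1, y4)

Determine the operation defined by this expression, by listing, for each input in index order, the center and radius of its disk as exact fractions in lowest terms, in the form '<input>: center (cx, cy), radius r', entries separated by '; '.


y1: center (-2/5, 0), radius 1/60; y2: center (-3/5, 1/20), radius 1/45; y3: center (-9/20, 0), radius 1/60; y4: center (0, 1/2), radius 1/5

Below d2, radii multiply path by path; the y-disk centers shift.
input y3: applying the 2 nested substitutions gives center (-9/20, 0), radius 1/60
input y2: applying the 2 nested substitutions gives center (-3/5, 1/20), radius 1/45
input y1: applying the 2 nested substitutions gives center (-2/5, 0), radius 1/60
input y4: applying the 1 nested substitution gives center (0, 1/2), radius 1/5


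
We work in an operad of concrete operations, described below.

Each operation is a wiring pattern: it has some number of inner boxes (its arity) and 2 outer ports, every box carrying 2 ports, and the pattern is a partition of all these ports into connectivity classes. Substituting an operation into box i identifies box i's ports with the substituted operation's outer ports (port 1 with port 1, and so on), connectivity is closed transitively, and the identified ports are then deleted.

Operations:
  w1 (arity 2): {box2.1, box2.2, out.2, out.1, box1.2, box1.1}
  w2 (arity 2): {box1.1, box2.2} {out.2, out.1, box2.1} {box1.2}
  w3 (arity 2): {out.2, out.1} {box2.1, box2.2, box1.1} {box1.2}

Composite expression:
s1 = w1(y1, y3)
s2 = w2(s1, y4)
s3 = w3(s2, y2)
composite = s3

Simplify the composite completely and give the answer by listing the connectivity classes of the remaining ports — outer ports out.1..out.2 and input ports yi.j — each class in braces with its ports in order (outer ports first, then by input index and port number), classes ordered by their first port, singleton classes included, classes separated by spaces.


Substituting into w3 glues patterns; closure does the rest.
the subtree at w1 composes to {out.1, out.2, y1.1, y1.2, y3.1, y3.2} on (y1, y3); out.j = own outer ports
the subtree at w2 composes to {out.1, out.2, y4.1} {y1.1, y1.2, y3.1, y3.2, y4.2} on (y1, y3, y4); out.j = own outer ports
the subtree at w3 composes to {out.1, out.2} {y1.1, y1.2, y3.1, y3.2, y4.2} {y2.1, y2.2, y4.1} on (y1, y3, y4, y2); out.j = own outer ports

{out.1, out.2} {y1.1, y1.2, y3.1, y3.2, y4.2} {y2.1, y2.2, y4.1}


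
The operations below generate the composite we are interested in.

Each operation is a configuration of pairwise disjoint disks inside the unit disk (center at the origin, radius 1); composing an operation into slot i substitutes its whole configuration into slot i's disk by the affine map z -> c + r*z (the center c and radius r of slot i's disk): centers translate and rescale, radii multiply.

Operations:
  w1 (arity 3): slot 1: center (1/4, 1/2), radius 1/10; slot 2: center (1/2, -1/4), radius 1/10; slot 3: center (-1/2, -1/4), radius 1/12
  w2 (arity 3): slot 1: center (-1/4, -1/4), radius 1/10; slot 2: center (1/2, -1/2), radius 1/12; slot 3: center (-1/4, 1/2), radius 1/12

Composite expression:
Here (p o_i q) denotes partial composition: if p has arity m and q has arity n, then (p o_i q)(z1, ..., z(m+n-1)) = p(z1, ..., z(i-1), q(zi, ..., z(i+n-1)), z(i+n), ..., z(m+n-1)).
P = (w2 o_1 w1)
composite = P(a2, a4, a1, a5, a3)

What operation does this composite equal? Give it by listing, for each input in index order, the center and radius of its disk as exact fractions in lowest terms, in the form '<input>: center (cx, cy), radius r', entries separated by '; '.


a1: center (-3/10, -11/40), radius 1/120; a2: center (-9/40, -1/5), radius 1/100; a3: center (-1/4, 1/2), radius 1/12; a4: center (-1/5, -11/40), radius 1/100; a5: center (1/2, -1/2), radius 1/12
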